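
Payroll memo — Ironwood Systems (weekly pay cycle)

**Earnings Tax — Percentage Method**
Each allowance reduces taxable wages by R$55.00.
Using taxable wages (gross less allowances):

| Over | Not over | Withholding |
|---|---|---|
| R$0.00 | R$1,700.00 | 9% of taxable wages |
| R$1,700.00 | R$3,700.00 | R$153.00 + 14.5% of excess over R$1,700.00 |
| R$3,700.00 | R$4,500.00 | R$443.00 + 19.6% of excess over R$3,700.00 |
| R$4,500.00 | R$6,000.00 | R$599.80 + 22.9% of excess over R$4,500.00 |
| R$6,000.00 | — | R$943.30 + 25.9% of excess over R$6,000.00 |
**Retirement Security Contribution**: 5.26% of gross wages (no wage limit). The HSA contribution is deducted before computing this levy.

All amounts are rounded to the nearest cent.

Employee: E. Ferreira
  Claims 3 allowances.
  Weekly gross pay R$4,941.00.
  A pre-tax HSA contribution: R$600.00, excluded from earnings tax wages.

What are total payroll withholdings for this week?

Earnings Tax: taxable = R$4,941.00 − R$600.00 − 3×R$55.00 = R$4,176.00
  R$443.00 + 19.6% × (R$4,176.00 − R$3,700.00) = R$443.00 + 19.6% × R$476.00 = R$536.30
Retirement Security Contribution: 5.26% × R$4,341.00 = R$228.34
Total: R$536.30 + R$228.34 = R$764.64

R$764.64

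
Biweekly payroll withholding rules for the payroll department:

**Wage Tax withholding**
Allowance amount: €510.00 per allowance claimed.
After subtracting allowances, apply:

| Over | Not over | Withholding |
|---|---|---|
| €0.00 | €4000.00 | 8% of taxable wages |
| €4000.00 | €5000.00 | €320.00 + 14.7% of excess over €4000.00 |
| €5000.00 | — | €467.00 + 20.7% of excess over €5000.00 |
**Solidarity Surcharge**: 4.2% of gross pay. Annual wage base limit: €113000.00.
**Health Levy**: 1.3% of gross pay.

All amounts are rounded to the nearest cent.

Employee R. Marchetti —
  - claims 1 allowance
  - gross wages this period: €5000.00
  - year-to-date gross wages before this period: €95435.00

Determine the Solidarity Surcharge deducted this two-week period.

Solidarity Surcharge: 4.2% × €5000.00 = €210.00

€210.00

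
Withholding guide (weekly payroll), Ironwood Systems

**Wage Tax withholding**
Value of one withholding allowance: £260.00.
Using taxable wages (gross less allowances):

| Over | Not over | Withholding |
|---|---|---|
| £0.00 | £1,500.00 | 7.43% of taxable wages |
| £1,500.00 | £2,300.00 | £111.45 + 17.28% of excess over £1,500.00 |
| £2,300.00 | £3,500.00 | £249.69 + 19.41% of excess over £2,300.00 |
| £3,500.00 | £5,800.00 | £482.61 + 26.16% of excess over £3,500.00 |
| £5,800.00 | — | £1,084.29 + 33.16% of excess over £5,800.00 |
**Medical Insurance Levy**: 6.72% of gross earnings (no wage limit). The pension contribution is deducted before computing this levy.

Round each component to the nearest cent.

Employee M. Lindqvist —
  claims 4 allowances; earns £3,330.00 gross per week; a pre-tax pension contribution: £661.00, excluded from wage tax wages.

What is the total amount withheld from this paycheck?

£313.10

Wage Tax: taxable = £3,330.00 − £661.00 − 4×£260.00 = £1,629.00
  £111.45 + 17.28% × (£1,629.00 − £1,500.00) = £111.45 + 17.28% × £129.00 = £133.74
Medical Insurance Levy: 6.72% × £2,669.00 = £179.36
Total: £133.74 + £179.36 = £313.10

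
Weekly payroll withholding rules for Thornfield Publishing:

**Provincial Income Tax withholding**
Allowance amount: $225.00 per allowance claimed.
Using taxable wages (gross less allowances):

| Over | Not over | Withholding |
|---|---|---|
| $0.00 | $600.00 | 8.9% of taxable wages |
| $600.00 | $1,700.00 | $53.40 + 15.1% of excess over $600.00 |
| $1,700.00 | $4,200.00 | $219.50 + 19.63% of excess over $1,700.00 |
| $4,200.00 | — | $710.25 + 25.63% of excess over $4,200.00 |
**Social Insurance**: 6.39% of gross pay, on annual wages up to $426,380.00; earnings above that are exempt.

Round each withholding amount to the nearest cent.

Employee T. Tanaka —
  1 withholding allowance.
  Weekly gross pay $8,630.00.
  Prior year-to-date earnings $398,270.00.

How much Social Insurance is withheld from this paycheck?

Social Insurance: 6.39% × $8,630.00 = $551.46

$551.46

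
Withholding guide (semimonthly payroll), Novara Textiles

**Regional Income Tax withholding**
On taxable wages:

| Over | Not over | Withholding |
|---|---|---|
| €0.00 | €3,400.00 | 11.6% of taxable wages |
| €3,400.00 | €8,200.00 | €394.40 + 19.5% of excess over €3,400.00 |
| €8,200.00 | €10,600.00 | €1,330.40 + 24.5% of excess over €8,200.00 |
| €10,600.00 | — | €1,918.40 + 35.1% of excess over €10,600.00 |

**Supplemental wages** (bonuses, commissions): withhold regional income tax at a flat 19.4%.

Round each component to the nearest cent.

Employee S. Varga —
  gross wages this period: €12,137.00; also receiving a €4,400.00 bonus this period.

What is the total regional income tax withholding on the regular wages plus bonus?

Regional Income Tax: taxable = €12,137.00
  €1,918.40 + 35.1% × (€12,137.00 − €10,600.00) = €1,918.40 + 35.1% × €1,537.00 = €2,457.89
Supplemental (19.4% flat on bonus): 19.4% × €4,400.00 = €853.60
Total regional income tax: €2,457.89 + €853.60 = €3,311.49

€3,311.49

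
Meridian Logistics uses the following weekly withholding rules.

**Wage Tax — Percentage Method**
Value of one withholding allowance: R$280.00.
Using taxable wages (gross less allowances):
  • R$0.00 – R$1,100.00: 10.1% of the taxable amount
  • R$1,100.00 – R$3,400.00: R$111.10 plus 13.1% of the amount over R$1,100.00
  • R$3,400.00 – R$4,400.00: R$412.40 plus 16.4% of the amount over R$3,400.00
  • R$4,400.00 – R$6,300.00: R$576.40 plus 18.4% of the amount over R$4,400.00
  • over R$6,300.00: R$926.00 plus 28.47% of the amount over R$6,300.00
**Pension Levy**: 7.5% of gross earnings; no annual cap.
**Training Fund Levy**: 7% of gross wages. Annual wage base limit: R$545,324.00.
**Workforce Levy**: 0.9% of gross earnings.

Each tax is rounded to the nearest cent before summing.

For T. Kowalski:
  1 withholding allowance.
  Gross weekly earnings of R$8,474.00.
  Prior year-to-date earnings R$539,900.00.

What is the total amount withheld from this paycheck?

Wage Tax: taxable = R$8,474.00 − 1×R$280.00 = R$8,194.00
  R$926.00 + 28.47% × (R$8,194.00 − R$6,300.00) = R$926.00 + 28.47% × R$1,894.00 = R$1,465.22
Pension Levy: 7.5% × R$8,474.00 = R$635.55
Training Fund Levy: cap R$545,324.00 − YTD R$539,900.00 = R$5,424.00 subject; 7% × R$5,424.00 = R$379.68
Workforce Levy: 0.9% × R$8,474.00 = R$76.27
Total: R$1,465.22 + R$635.55 + R$379.68 + R$76.27 = R$2,556.72

R$2,556.72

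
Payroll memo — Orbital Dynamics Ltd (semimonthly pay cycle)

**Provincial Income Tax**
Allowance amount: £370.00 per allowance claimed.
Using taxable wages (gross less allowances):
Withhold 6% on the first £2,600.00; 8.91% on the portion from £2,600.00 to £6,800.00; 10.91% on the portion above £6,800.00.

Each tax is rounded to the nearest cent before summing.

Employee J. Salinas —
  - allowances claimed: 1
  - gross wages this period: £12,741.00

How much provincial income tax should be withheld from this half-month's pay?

£1,138.02

Provincial Income Tax: taxable = £12,741.00 − 1×£370.00 = £12,371.00
  £530.22 + 10.91% × (£12,371.00 − £6,800.00) = £530.22 + 10.91% × £5,571.00 = £1,138.02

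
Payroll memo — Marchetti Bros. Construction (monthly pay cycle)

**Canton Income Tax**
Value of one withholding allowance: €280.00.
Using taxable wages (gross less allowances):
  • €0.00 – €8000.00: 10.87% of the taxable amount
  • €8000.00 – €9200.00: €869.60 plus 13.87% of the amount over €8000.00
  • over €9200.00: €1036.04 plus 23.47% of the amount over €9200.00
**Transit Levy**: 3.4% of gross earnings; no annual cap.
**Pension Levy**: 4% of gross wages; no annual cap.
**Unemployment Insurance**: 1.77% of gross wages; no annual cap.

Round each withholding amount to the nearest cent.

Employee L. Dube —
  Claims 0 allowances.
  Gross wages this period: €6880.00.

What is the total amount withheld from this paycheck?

€1378.76

Canton Income Tax: taxable = €6880.00
  10.87% × €6880.00 = €747.86
Transit Levy: 3.4% × €6880.00 = €233.92
Pension Levy: 4% × €6880.00 = €275.20
Unemployment Insurance: 1.77% × €6880.00 = €121.78
Total: €747.86 + €233.92 + €275.20 + €121.78 = €1378.76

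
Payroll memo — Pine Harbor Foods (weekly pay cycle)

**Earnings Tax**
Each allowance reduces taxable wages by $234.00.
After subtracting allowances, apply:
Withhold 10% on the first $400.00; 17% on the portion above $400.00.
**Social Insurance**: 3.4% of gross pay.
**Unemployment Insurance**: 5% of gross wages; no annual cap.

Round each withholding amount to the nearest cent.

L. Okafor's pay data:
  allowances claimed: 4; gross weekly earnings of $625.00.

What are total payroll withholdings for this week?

$52.50

Earnings Tax: taxable = $625.00 − 4×$234.00 = $-311.00
  Taxable ≤ 0 → $0.00
Social Insurance: 3.4% × $625.00 = $21.25
Unemployment Insurance: 5% × $625.00 = $31.25
Total: $0.00 + $21.25 + $31.25 = $52.50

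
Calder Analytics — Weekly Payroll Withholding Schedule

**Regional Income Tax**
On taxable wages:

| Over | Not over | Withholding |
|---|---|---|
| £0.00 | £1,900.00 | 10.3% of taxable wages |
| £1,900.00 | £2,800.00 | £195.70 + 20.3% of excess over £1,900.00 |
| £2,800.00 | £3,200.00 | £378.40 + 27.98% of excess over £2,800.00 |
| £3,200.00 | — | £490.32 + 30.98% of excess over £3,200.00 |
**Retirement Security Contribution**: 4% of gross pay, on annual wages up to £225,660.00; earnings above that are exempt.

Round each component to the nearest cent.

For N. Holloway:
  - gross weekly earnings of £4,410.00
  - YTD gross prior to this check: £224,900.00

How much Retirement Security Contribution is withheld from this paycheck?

Retirement Security Contribution: cap £225,660.00 − YTD £224,900.00 = £760.00 subject; 4% × £760.00 = £30.40

£30.40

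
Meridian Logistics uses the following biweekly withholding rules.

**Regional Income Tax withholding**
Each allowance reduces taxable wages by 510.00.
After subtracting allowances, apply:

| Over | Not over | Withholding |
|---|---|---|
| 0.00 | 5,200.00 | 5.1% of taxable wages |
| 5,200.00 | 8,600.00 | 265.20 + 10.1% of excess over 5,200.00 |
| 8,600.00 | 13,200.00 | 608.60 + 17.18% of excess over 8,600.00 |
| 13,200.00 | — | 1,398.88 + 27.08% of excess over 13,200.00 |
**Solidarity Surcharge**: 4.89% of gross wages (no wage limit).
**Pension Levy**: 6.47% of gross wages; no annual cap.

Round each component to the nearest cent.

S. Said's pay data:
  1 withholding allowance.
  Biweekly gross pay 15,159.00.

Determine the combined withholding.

3,513.34

Regional Income Tax: taxable = 15,159.00 − 1×510.00 = 14,649.00
  1,398.88 + 27.08% × (14,649.00 − 13,200.00) = 1,398.88 + 27.08% × 1,449.00 = 1,791.27
Solidarity Surcharge: 4.89% × 15,159.00 = 741.28
Pension Levy: 6.47% × 15,159.00 = 980.79
Total: 1,791.27 + 741.28 + 980.79 = 3,513.34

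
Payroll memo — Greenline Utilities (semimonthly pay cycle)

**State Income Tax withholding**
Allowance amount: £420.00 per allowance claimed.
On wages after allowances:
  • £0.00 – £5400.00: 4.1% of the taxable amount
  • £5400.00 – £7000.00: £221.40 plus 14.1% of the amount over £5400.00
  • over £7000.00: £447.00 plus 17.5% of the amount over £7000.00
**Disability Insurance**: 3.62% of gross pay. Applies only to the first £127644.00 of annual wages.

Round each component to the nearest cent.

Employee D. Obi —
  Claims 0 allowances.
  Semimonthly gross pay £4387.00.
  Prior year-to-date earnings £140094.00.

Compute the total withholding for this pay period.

State Income Tax: taxable = £4387.00
  4.1% × £4387.00 = £179.87
Disability Insurance: YTD £140094.00 ≥ cap £127644.00 → £0.00
Total: £179.87 + £0.00 = £179.87

£179.87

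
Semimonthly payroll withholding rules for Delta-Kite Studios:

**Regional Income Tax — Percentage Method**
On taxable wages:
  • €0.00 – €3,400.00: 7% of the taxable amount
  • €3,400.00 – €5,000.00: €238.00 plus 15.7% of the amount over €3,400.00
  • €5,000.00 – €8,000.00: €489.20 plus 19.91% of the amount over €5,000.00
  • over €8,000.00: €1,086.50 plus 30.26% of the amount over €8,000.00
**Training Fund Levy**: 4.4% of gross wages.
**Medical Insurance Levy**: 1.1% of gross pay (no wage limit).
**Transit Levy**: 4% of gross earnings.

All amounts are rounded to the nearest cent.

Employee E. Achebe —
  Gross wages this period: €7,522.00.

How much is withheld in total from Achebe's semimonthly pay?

Regional Income Tax: taxable = €7,522.00
  €489.20 + 19.91% × (€7,522.00 − €5,000.00) = €489.20 + 19.91% × €2,522.00 = €991.33
Training Fund Levy: 4.4% × €7,522.00 = €330.97
Medical Insurance Levy: 1.1% × €7,522.00 = €82.74
Transit Levy: 4% × €7,522.00 = €300.88
Total: €991.33 + €330.97 + €82.74 + €300.88 = €1,705.92

€1,705.92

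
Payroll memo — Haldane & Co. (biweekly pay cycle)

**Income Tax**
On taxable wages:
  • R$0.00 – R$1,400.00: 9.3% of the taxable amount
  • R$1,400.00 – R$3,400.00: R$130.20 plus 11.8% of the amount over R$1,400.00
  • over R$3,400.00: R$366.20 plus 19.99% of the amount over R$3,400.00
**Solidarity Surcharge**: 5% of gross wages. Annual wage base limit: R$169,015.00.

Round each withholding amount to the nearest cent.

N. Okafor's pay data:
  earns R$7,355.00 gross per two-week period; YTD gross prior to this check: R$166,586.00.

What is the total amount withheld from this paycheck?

R$1,278.25

Income Tax: taxable = R$7,355.00
  R$366.20 + 19.99% × (R$7,355.00 − R$3,400.00) = R$366.20 + 19.99% × R$3,955.00 = R$1,156.80
Solidarity Surcharge: cap R$169,015.00 − YTD R$166,586.00 = R$2,429.00 subject; 5% × R$2,429.00 = R$121.45
Total: R$1,156.80 + R$121.45 = R$1,278.25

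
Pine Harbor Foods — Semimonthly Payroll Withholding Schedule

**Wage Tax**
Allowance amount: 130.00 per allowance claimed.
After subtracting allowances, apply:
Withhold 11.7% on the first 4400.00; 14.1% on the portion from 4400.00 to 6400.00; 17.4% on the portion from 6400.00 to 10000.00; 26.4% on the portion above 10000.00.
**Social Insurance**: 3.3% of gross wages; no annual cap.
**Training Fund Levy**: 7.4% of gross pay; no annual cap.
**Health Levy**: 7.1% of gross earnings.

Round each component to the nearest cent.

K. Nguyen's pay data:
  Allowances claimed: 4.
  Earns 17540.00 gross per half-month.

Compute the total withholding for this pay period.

Wage Tax: taxable = 17540.00 − 4×130.00 = 17020.00
  1423.20 + 26.4% × (17020.00 − 10000.00) = 1423.20 + 26.4% × 7020.00 = 3276.48
Social Insurance: 3.3% × 17540.00 = 578.82
Training Fund Levy: 7.4% × 17540.00 = 1297.96
Health Levy: 7.1% × 17540.00 = 1245.34
Total: 3276.48 + 578.82 + 1297.96 + 1245.34 = 6398.60

6398.60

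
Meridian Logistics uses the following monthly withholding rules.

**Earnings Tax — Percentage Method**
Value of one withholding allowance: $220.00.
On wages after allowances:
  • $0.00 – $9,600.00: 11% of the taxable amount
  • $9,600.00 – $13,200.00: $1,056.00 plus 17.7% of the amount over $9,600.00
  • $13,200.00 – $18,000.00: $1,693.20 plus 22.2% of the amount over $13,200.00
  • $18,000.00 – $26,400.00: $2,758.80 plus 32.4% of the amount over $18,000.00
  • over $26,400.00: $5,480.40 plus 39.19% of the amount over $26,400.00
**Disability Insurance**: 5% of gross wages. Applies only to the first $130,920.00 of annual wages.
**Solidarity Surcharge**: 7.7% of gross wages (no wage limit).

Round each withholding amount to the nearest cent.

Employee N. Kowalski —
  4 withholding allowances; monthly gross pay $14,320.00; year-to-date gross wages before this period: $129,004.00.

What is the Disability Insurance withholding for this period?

$95.80

Disability Insurance: cap $130,920.00 − YTD $129,004.00 = $1,916.00 subject; 5% × $1,916.00 = $95.80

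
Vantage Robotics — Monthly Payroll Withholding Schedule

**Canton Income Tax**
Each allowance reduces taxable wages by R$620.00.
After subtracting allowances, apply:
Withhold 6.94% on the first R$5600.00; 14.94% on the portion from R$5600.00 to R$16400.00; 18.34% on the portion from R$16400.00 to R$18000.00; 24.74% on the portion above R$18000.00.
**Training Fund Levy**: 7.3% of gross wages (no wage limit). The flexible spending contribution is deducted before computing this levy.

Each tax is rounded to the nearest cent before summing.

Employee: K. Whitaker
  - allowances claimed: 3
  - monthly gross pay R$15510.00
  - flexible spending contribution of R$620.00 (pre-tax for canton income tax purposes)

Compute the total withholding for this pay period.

Canton Income Tax: taxable = R$15510.00 − R$620.00 − 3×R$620.00 = R$13030.00
  R$388.64 + 14.94% × (R$13030.00 − R$5600.00) = R$388.64 + 14.94% × R$7430.00 = R$1498.68
Training Fund Levy: 7.3% × R$14890.00 = R$1086.97
Total: R$1498.68 + R$1086.97 = R$2585.65

R$2585.65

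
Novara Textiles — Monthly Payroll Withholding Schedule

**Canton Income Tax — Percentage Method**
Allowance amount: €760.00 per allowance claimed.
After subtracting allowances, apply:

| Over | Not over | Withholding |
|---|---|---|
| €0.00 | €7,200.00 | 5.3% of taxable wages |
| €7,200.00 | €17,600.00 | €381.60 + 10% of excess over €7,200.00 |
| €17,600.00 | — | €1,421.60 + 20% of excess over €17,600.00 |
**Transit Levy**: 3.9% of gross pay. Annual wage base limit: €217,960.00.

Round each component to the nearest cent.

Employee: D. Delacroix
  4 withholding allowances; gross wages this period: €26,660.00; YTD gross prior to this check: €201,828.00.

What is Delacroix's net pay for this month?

Canton Income Tax: taxable = €26,660.00 − 4×€760.00 = €23,620.00
  €1,421.60 + 20% × (€23,620.00 − €17,600.00) = €1,421.60 + 20% × €6,020.00 = €2,625.60
Transit Levy: cap €217,960.00 − YTD €201,828.00 = €16,132.00 subject; 3.9% × €16,132.00 = €629.15
Total withheld: €2,625.60 + €629.15 = €3,254.75
Net pay: €26,660.00 − €3,254.75 = €23,405.25

€23,405.25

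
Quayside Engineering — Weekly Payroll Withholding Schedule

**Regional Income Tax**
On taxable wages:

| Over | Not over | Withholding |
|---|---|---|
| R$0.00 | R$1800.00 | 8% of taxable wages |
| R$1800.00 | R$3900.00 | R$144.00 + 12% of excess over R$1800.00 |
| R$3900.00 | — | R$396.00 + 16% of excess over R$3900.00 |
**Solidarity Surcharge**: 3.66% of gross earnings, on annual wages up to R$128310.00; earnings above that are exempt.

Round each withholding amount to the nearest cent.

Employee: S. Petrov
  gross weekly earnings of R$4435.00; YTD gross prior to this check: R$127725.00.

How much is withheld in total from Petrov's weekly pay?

R$503.01

Regional Income Tax: taxable = R$4435.00
  R$396.00 + 16% × (R$4435.00 − R$3900.00) = R$396.00 + 16% × R$535.00 = R$481.60
Solidarity Surcharge: cap R$128310.00 − YTD R$127725.00 = R$585.00 subject; 3.66% × R$585.00 = R$21.41
Total: R$481.60 + R$21.41 = R$503.01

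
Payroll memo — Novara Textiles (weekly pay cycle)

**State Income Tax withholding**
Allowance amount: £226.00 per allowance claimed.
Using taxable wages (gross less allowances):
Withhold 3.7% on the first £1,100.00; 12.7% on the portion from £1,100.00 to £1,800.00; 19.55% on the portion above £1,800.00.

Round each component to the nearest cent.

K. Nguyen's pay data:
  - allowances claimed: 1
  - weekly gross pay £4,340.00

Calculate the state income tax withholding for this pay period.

State Income Tax: taxable = £4,340.00 − 1×£226.00 = £4,114.00
  £129.60 + 19.55% × (£4,114.00 − £1,800.00) = £129.60 + 19.55% × £2,314.00 = £581.99

£581.99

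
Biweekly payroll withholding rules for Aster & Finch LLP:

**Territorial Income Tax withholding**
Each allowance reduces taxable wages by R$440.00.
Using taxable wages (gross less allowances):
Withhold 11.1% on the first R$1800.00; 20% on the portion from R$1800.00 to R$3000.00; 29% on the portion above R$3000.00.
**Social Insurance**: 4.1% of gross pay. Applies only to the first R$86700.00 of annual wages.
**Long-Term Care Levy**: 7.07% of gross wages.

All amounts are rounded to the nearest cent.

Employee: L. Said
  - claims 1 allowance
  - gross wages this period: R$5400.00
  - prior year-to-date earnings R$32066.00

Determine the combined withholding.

Territorial Income Tax: taxable = R$5400.00 − 1×R$440.00 = R$4960.00
  R$439.80 + 29% × (R$4960.00 − R$3000.00) = R$439.80 + 29% × R$1960.00 = R$1008.20
Social Insurance: 4.1% × R$5400.00 = R$221.40
Long-Term Care Levy: 7.07% × R$5400.00 = R$381.78
Total: R$1008.20 + R$221.40 + R$381.78 = R$1611.38

R$1611.38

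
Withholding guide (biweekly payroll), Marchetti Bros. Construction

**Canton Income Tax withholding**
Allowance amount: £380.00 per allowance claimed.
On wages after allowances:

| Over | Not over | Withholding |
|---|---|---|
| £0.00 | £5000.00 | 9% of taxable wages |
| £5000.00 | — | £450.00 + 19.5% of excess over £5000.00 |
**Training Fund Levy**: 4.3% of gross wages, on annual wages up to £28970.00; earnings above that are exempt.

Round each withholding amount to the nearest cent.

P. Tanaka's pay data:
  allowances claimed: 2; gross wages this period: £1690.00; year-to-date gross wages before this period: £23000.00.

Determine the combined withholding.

Canton Income Tax: taxable = £1690.00 − 2×£380.00 = £930.00
  9% × £930.00 = £83.70
Training Fund Levy: 4.3% × £1690.00 = £72.67
Total: £83.70 + £72.67 = £156.37

£156.37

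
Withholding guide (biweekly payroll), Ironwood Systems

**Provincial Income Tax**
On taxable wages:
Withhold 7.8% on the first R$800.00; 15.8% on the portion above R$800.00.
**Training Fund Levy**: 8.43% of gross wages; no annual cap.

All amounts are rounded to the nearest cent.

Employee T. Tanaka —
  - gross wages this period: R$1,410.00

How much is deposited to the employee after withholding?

Provincial Income Tax: taxable = R$1,410.00
  R$62.40 + 15.8% × (R$1,410.00 − R$800.00) = R$62.40 + 15.8% × R$610.00 = R$158.78
Training Fund Levy: 8.43% × R$1,410.00 = R$118.86
Total withheld: R$158.78 + R$118.86 = R$277.64
Net pay: R$1,410.00 − R$277.64 = R$1,132.36

R$1,132.36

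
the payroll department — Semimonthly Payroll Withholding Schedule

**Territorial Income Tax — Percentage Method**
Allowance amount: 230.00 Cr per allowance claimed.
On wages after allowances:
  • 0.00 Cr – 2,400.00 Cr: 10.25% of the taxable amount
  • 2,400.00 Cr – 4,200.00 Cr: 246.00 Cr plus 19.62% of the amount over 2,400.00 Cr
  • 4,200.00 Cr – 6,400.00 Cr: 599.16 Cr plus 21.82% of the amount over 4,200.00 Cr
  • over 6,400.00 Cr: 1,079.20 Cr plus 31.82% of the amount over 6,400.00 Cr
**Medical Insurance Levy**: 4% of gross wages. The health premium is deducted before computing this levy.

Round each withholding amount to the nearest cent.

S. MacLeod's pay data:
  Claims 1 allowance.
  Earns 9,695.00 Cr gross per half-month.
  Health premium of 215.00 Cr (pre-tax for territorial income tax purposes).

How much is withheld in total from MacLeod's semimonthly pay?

Territorial Income Tax: taxable = 9,695.00 Cr − 215.00 Cr − 1×230.00 Cr = 9,250.00 Cr
  1,079.20 Cr + 31.82% × (9,250.00 Cr − 6,400.00 Cr) = 1,079.20 Cr + 31.82% × 2,850.00 Cr = 1,986.07 Cr
Medical Insurance Levy: 4% × 9,480.00 Cr = 379.20 Cr
Total: 1,986.07 Cr + 379.20 Cr = 2,365.27 Cr

2,365.27 Cr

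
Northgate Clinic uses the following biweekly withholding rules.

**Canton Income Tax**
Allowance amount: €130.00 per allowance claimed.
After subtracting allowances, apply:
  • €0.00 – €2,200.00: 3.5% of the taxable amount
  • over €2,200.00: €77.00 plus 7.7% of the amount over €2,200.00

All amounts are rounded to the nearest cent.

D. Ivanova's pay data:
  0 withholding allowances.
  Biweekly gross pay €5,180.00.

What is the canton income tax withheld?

€306.46

Canton Income Tax: taxable = €5,180.00
  €77.00 + 7.7% × (€5,180.00 − €2,200.00) = €77.00 + 7.7% × €2,980.00 = €306.46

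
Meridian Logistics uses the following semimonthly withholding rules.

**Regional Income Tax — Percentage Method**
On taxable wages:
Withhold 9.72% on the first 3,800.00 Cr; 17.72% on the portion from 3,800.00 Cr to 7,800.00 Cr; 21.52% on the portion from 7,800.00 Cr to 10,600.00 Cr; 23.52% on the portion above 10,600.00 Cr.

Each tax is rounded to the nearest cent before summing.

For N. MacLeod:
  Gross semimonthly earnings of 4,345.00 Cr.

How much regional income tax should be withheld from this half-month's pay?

465.93 Cr

Regional Income Tax: taxable = 4,345.00 Cr
  369.36 Cr + 17.72% × (4,345.00 Cr − 3,800.00 Cr) = 369.36 Cr + 17.72% × 545.00 Cr = 465.93 Cr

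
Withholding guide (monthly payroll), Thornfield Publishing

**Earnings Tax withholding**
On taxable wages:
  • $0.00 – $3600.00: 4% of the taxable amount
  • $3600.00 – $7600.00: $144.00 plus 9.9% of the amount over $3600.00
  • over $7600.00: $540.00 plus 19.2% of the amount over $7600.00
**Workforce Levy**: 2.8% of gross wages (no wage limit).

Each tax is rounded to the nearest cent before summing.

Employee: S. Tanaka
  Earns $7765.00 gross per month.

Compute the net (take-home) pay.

$6975.90

Earnings Tax: taxable = $7765.00
  $540.00 + 19.2% × ($7765.00 − $7600.00) = $540.00 + 19.2% × $165.00 = $571.68
Workforce Levy: 2.8% × $7765.00 = $217.42
Total withheld: $571.68 + $217.42 = $789.10
Net pay: $7765.00 − $789.10 = $6975.90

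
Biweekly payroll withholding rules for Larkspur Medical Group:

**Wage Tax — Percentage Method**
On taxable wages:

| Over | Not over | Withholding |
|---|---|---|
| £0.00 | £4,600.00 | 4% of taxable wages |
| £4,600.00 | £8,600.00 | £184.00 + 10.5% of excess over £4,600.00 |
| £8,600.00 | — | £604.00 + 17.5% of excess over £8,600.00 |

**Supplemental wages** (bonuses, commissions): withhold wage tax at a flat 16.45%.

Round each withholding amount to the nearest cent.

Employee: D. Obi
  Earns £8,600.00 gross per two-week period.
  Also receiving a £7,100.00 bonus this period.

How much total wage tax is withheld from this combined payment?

£1,771.95

Wage Tax: taxable = £8,600.00
  £184.00 + 10.5% × (£8,600.00 − £4,600.00) = £184.00 + 10.5% × £4,000.00 = £604.00
Supplemental (16.45% flat on bonus): 16.45% × £7,100.00 = £1,167.95
Total wage tax: £604.00 + £1,167.95 = £1,771.95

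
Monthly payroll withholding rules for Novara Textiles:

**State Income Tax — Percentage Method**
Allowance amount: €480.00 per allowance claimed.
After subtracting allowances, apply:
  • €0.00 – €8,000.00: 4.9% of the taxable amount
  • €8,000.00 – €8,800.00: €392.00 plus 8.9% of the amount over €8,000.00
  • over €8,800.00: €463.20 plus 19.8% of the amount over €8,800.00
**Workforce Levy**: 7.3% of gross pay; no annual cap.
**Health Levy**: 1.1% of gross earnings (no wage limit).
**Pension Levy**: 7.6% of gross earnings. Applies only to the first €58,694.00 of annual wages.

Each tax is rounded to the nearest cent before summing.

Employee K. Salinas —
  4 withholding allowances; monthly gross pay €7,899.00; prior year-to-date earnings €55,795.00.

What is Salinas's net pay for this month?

State Income Tax: taxable = €7,899.00 − 4×€480.00 = €5,979.00
  4.9% × €5,979.00 = €292.97
Workforce Levy: 7.3% × €7,899.00 = €576.63
Health Levy: 1.1% × €7,899.00 = €86.89
Pension Levy: cap €58,694.00 − YTD €55,795.00 = €2,899.00 subject; 7.6% × €2,899.00 = €220.32
Total withheld: €292.97 + €576.63 + €86.89 + €220.32 = €1,176.81
Net pay: €7,899.00 − €1,176.81 = €6,722.19

€6,722.19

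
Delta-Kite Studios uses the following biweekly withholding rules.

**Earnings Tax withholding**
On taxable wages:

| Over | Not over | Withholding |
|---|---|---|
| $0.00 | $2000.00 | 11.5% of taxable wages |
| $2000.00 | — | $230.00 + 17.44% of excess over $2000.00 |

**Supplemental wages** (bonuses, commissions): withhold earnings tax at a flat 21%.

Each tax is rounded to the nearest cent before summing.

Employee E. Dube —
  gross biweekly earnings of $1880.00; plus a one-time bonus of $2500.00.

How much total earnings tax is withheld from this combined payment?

$741.20

Earnings Tax: taxable = $1880.00
  11.5% × $1880.00 = $216.20
Supplemental (21% flat on bonus): 21% × $2500.00 = $525.00
Total earnings tax: $216.20 + $525.00 = $741.20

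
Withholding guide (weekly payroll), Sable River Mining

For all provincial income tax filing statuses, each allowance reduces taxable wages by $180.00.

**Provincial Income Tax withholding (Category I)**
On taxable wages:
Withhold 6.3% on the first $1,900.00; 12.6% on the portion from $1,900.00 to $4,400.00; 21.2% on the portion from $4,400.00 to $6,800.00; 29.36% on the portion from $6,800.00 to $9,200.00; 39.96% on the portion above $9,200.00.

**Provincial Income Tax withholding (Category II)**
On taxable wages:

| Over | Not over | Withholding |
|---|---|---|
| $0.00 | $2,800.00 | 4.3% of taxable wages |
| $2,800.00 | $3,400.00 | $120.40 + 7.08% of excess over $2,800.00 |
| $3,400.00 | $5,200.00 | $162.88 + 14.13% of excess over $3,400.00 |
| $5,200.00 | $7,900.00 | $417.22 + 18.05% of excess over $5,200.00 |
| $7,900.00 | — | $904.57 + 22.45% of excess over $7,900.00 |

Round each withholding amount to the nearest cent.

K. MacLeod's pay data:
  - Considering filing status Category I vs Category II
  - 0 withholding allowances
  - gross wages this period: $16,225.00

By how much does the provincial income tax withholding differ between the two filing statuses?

$1,681.80

Provincial Income Tax (Category I): taxable = $16,225.00
  $1,648.14 + 39.96% × ($16,225.00 − $9,200.00) = $1,648.14 + 39.96% × $7,025.00 = $4,455.33
Provincial Income Tax (Category II): taxable = $16,225.00
  $904.57 + 22.45% × ($16,225.00 − $7,900.00) = $904.57 + 22.45% × $8,325.00 = $2,773.53
Difference: |$4,455.33 − $2,773.53| = $1,681.80 (higher under Category I)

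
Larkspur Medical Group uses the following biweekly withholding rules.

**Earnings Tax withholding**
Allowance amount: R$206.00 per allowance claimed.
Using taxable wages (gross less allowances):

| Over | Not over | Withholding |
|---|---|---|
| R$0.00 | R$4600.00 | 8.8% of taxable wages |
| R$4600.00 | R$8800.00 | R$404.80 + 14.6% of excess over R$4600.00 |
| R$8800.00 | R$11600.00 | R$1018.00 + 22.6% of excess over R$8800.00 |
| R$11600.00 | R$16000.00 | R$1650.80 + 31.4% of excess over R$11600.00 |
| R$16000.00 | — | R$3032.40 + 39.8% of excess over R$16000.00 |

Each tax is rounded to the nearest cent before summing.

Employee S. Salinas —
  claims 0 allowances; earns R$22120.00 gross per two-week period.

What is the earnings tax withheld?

R$5468.16

Earnings Tax: taxable = R$22120.00
  R$3032.40 + 39.8% × (R$22120.00 − R$16000.00) = R$3032.40 + 39.8% × R$6120.00 = R$5468.16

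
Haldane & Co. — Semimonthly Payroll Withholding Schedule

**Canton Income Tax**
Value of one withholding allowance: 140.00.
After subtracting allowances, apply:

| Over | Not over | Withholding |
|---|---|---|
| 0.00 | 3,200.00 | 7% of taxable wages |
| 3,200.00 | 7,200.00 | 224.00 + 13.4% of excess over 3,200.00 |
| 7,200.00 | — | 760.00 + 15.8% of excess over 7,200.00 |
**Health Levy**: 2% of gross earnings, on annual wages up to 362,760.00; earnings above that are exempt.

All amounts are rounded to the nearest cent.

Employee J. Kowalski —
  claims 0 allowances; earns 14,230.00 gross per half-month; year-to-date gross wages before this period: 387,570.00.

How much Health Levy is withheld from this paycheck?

0.00

Health Levy: YTD 387,570.00 ≥ cap 362,760.00 → 0.00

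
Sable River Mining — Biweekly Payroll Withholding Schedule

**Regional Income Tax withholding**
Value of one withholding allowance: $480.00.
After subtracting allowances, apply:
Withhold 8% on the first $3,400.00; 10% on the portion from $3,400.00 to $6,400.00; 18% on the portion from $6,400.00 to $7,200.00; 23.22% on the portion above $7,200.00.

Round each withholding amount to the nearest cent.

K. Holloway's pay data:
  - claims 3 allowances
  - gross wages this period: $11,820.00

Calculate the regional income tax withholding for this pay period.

Regional Income Tax: taxable = $11,820.00 − 3×$480.00 = $10,380.00
  $716.00 + 23.22% × ($10,380.00 − $7,200.00) = $716.00 + 23.22% × $3,180.00 = $1,454.40

$1,454.40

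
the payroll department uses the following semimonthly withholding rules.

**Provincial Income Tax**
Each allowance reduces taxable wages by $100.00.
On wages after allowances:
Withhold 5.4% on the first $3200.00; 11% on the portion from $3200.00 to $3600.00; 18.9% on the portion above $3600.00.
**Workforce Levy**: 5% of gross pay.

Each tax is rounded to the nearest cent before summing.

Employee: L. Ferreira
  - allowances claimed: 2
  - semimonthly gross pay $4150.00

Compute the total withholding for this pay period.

Provincial Income Tax: taxable = $4150.00 − 2×$100.00 = $3950.00
  $216.80 + 18.9% × ($3950.00 − $3600.00) = $216.80 + 18.9% × $350.00 = $282.95
Workforce Levy: 5% × $4150.00 = $207.50
Total: $282.95 + $207.50 = $490.45

$490.45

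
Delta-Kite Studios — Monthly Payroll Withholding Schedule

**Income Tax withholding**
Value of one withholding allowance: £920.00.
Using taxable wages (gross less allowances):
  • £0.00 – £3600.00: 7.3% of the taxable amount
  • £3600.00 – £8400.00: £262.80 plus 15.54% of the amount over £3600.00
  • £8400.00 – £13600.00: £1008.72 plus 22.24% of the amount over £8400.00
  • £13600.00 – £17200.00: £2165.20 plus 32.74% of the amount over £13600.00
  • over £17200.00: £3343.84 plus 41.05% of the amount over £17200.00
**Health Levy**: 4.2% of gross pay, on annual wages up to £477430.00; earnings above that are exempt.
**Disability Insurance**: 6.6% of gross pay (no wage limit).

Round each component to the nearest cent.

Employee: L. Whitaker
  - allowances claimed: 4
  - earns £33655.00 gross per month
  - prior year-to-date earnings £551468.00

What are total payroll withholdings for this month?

£10809.21

Income Tax: taxable = £33655.00 − 4×£920.00 = £29975.00
  £3343.84 + 41.05% × (£29975.00 − £17200.00) = £3343.84 + 41.05% × £12775.00 = £8587.98
Health Levy: YTD £551468.00 ≥ cap £477430.00 → £0.00
Disability Insurance: 6.6% × £33655.00 = £2221.23
Total: £8587.98 + £0.00 + £2221.23 = £10809.21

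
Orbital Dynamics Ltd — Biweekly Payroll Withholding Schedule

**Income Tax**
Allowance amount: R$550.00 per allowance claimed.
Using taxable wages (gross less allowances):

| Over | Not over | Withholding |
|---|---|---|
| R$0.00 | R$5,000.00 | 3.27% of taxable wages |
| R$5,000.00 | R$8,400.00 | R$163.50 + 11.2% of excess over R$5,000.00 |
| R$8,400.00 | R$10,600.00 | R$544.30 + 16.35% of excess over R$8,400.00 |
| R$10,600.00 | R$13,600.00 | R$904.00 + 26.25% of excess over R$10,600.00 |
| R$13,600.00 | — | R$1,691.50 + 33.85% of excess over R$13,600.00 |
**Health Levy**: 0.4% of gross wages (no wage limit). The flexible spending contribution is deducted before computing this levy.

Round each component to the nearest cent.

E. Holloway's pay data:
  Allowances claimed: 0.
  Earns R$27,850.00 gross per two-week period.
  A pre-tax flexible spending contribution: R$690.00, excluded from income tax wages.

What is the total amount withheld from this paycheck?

R$6,390.20

Income Tax: taxable = R$27,850.00 − R$690.00 = R$27,160.00
  R$1,691.50 + 33.85% × (R$27,160.00 − R$13,600.00) = R$1,691.50 + 33.85% × R$13,560.00 = R$6,281.56
Health Levy: 0.4% × R$27,160.00 = R$108.64
Total: R$6,281.56 + R$108.64 = R$6,390.20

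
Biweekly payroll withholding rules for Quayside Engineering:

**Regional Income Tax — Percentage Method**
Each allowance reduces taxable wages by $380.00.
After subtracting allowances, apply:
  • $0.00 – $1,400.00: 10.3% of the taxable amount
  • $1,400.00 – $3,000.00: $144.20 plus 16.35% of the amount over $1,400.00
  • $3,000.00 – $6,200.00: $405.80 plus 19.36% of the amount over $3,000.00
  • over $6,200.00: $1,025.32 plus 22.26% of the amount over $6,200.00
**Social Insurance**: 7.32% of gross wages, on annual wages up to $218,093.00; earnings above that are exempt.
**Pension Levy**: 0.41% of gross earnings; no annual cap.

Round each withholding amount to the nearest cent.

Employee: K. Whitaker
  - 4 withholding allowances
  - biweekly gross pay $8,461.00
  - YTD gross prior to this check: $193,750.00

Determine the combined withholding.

$1,844.31

Regional Income Tax: taxable = $8,461.00 − 4×$380.00 = $6,941.00
  $1,025.32 + 22.26% × ($6,941.00 − $6,200.00) = $1,025.32 + 22.26% × $741.00 = $1,190.27
Social Insurance: 7.32% × $8,461.00 = $619.35
Pension Levy: 0.41% × $8,461.00 = $34.69
Total: $1,190.27 + $619.35 + $34.69 = $1,844.31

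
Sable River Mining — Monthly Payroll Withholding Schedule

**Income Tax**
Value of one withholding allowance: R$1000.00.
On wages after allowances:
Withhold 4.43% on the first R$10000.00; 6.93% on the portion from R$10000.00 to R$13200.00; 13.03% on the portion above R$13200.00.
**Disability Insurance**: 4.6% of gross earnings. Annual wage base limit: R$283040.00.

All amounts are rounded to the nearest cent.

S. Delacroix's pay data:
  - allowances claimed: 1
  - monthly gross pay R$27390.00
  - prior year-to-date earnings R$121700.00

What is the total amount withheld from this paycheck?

R$3643.36

Income Tax: taxable = R$27390.00 − 1×R$1000.00 = R$26390.00
  R$664.76 + 13.03% × (R$26390.00 − R$13200.00) = R$664.76 + 13.03% × R$13190.00 = R$2383.42
Disability Insurance: 4.6% × R$27390.00 = R$1259.94
Total: R$2383.42 + R$1259.94 = R$3643.36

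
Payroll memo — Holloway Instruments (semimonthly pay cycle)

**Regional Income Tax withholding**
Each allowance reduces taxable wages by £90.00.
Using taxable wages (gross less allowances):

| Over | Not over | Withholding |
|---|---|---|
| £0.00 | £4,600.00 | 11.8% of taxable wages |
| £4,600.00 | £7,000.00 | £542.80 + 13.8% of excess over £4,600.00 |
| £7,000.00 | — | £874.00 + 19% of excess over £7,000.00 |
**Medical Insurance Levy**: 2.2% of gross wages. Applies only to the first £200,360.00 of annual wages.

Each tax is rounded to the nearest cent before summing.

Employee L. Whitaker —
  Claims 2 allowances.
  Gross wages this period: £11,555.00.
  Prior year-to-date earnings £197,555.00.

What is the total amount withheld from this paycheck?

Regional Income Tax: taxable = £11,555.00 − 2×£90.00 = £11,375.00
  £874.00 + 19% × (£11,375.00 − £7,000.00) = £874.00 + 19% × £4,375.00 = £1,705.25
Medical Insurance Levy: cap £200,360.00 − YTD £197,555.00 = £2,805.00 subject; 2.2% × £2,805.00 = £61.71
Total: £1,705.25 + £61.71 = £1,766.96

£1,766.96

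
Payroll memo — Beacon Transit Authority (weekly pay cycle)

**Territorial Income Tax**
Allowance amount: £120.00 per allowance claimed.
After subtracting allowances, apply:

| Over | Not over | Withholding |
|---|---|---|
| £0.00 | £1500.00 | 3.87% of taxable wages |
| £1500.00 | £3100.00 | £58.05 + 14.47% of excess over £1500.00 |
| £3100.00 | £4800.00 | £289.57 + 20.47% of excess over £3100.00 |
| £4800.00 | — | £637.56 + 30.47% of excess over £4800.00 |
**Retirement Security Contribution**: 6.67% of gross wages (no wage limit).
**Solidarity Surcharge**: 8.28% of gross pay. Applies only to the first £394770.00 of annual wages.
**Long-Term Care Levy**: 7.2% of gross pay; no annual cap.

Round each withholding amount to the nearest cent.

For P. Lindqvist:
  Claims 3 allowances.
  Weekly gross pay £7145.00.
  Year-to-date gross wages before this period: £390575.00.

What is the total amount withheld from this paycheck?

£2580.75

Territorial Income Tax: taxable = £7145.00 − 3×£120.00 = £6785.00
  £637.56 + 30.47% × (£6785.00 − £4800.00) = £637.56 + 30.47% × £1985.00 = £1242.39
Retirement Security Contribution: 6.67% × £7145.00 = £476.57
Solidarity Surcharge: cap £394770.00 − YTD £390575.00 = £4195.00 subject; 8.28% × £4195.00 = £347.35
Long-Term Care Levy: 7.2% × £7145.00 = £514.44
Total: £1242.39 + £476.57 + £347.35 + £514.44 = £2580.75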